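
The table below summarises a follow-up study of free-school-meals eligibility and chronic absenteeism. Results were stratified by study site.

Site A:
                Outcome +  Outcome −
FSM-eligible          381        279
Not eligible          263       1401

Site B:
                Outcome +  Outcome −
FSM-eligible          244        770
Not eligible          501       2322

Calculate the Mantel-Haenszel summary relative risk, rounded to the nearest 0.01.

RR_MH = Σ(aᵢ·n₀ᵢ/nᵢ) / Σ(cᵢ·n₁ᵢ/nᵢ), with n₁ᵢ = aᵢ+bᵢ (exposed), n₀ᵢ = cᵢ+dᵢ (unexposed), nᵢ = n₁ᵢ+n₀ᵢ.
Stratum 1 (Site A): n₁ = 660, n₀ = 1664, n = 2324; a·n₀/n = 381·1664/2324 = 272.7986; c·n₁/n = 263·660/2324 = 74.6902
Stratum 2 (Site B): n₁ = 1014, n₀ = 2823, n = 3837; a·n₀/n = 244·2823/3837 = 179.5184; c·n₁/n = 501·1014/3837 = 132.3987
RR_MH = (272.7986 + 179.5184) / (74.6902 + 132.3987) = 452.3170 / 207.0889 = 2.18417

2.18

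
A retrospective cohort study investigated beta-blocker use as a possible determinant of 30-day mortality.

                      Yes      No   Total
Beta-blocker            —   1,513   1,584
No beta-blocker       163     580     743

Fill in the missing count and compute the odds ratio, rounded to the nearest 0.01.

The missing cell is in the exposed row: 1584 − 1513 = 71.
So a = 71, b = 1513, c = 163, d = 580.
OR = (a·d)/(b·c) = (71 × 580) / (1513 × 163) = 41180 / 246619 = 0.16698

0.17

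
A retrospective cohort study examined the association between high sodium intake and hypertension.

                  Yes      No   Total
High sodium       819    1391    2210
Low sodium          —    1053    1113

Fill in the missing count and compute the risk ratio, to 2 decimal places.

6.87

The missing cell is in the unexposed row: 1113 − 1053 = 60.
So a = 819, b = 1391, c = 60, d = 1053.
RR = [a/(a+b)] / [c/(c+d)] = (819/2210) / (60/1113) = 0.37059/0.05391 = 6.87441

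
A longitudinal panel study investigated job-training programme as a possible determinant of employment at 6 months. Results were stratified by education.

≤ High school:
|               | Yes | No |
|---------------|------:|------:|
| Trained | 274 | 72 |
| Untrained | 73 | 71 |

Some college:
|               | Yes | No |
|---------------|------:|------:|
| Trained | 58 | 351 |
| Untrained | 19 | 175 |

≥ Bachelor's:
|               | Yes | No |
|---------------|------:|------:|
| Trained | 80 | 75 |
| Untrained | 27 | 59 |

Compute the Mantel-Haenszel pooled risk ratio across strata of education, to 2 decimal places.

1.56

RR_MH = Σ(aᵢ·n₀ᵢ/nᵢ) / Σ(cᵢ·n₁ᵢ/nᵢ), with n₁ᵢ = aᵢ+bᵢ (exposed), n₀ᵢ = cᵢ+dᵢ (unexposed), nᵢ = n₁ᵢ+n₀ᵢ.
Stratum 1 (≤ High school): n₁ = 346, n₀ = 144, n = 490; a·n₀/n = 274·144/490 = 80.5224; c·n₁/n = 73·346/490 = 51.5469
Stratum 2 (Some college): n₁ = 409, n₀ = 194, n = 603; a·n₀/n = 58·194/603 = 18.6600; c·n₁/n = 19·409/603 = 12.8872
Stratum 3 (≥ Bachelor's): n₁ = 155, n₀ = 86, n = 241; a·n₀/n = 80·86/241 = 28.5477; c·n₁/n = 27·155/241 = 17.3651
RR_MH = (80.5224 + 18.6600 + 28.5477) / (51.5469 + 12.8872 + 17.3651) = 127.7302 / 81.7993 = 1.56151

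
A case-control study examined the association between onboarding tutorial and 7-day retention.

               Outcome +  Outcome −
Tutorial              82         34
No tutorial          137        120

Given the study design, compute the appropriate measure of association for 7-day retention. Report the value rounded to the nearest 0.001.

2.112

Cells: a = 82, b = 34, c = 137, d = 120.
This is a case-control study: participants were sampled on outcome status, so risks in the source population cannot be estimated directly — relative risk is not valid here. The odds ratio is the appropriate measure.
OR = (a·d)/(b·c) = (82 × 120) / (34 × 137) = 9840 / 4658 = 2.11249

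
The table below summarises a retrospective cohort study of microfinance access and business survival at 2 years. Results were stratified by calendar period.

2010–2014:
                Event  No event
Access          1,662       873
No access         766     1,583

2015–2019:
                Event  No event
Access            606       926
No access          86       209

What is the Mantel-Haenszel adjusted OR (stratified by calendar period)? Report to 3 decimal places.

OR_MH = Σ(aᵢdᵢ/nᵢ) / Σ(bᵢcᵢ/nᵢ), where nᵢ is the stratum total.
Stratum 1 (2010–2014): n = 4884; a·d/n = 1662·1583/4884 = 538.6867; b·c/n = 873·766/4884 = 136.9201
Stratum 2 (2015–2019): n = 1827; a·d/n = 606·209/1827 = 69.3235; b·c/n = 926·86/1827 = 43.5884
OR_MH = (538.6867 + 69.3235) / (136.9201 + 43.5884) = 608.0102 / 180.5085 = 3.36832

3.368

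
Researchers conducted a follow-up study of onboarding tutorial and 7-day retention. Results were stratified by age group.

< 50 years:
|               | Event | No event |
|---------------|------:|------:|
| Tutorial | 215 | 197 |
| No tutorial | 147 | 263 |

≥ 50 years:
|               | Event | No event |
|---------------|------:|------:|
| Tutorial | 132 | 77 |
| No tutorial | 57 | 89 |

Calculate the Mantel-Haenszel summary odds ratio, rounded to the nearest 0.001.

OR_MH = Σ(aᵢdᵢ/nᵢ) / Σ(bᵢcᵢ/nᵢ), where nᵢ is the stratum total.
Stratum 1 (< 50 years): n = 822; a·d/n = 215·263/822 = 68.7895; b·c/n = 197·147/822 = 35.2299
Stratum 2 (≥ 50 years): n = 355; a·d/n = 132·89/355 = 33.0930; b·c/n = 77·57/355 = 12.3634
OR_MH = (68.7895 + 33.0930) / (35.2299 + 12.3634) = 101.8825 / 47.5933 = 2.14069

2.141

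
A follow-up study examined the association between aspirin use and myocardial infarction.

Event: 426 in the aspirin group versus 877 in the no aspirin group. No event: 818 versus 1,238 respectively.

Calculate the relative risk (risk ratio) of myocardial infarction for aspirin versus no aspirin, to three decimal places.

From the description: a = 426, b = 818, c = 877, d = 1238.
Risk in exposed = 426/1244 = 0.34244; risk in unexposed = 877/2115 = 0.41466.
RR = 0.34244 / 0.41466 = 0.82585
The risk is 17% lower among the exposed than among the unexposed.

0.826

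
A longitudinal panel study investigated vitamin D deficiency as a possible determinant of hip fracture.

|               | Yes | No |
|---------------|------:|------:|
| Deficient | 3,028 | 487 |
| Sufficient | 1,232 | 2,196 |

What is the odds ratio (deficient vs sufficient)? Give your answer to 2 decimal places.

Cells: a = 3028, b = 487, c = 1232, d = 2196.
OR = (a·d)/(b·c) = (3028 × 2196) / (487 × 1232) = 6649488 / 599984 = 11.08278
The odds of hip fracture are about 11.08 times as high in the deficient group.

11.08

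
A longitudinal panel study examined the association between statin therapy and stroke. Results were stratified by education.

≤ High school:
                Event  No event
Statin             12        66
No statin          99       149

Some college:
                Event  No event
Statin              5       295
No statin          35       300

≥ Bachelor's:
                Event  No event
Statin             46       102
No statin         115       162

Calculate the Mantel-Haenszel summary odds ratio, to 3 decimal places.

0.397

OR_MH = Σ(aᵢdᵢ/nᵢ) / Σ(bᵢcᵢ/nᵢ), where nᵢ is the stratum total.
Stratum 1 (≤ High school): n = 326; a·d/n = 12·149/326 = 5.4847; b·c/n = 66·99/326 = 20.0429
Stratum 2 (Some college): n = 635; a·d/n = 5·300/635 = 2.3622; b·c/n = 295·35/635 = 16.2598
Stratum 3 (≥ Bachelor's): n = 425; a·d/n = 46·162/425 = 17.5341; b·c/n = 102·115/425 = 27.6000
OR_MH = (5.4847 + 2.3622 + 17.5341) / (20.0429 + 16.2598 + 27.6000) = 25.3810 / 63.9028 = 0.39718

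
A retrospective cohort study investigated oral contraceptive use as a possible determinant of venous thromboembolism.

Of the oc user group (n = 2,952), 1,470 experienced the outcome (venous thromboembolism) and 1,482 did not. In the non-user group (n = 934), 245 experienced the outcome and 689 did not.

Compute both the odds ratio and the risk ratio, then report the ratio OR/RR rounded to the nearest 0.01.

1.47

From the description: a = 1470, b = 1482, c = 245, d = 689.
OR = (1470·689)/(1482·245) = 1012830/363090 = 2.78947
Risk in exposed = 1470/2952 = 0.49797; risk in unexposed = 245/934 = 0.26231; RR = 1.89837
OR/RR = 2.78947 / 1.89837 = 1.46940
The outcome is not rare, so the OR lies further from 1 than the RR.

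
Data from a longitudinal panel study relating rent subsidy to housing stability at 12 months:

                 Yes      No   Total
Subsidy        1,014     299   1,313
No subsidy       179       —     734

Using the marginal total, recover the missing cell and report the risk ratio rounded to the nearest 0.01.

The missing cell is in the unexposed row: 734 − 179 = 555.
So a = 1014, b = 299, c = 179, d = 555.
RR = [a/(a+b)] / [c/(c+d)] = (1014/1313) / (179/734) = 0.77228/0.24387 = 3.16677

3.17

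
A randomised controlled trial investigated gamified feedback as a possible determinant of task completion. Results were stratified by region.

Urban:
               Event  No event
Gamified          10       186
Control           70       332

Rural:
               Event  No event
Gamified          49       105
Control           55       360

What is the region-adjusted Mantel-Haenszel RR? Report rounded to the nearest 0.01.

RR_MH = Σ(aᵢ·n₀ᵢ/nᵢ) / Σ(cᵢ·n₁ᵢ/nᵢ), with n₁ᵢ = aᵢ+bᵢ (exposed), n₀ᵢ = cᵢ+dᵢ (unexposed), nᵢ = n₁ᵢ+n₀ᵢ.
Stratum 1 (Urban): n₁ = 196, n₀ = 402, n = 598; a·n₀/n = 10·402/598 = 6.7224; c·n₁/n = 70·196/598 = 22.9431
Stratum 2 (Rural): n₁ = 154, n₀ = 415, n = 569; a·n₀/n = 49·415/569 = 35.7381; c·n₁/n = 55·154/569 = 14.8858
RR_MH = (6.7224 + 35.7381) / (22.9431 + 14.8858) = 42.4605 / 37.8289 = 1.12244

1.12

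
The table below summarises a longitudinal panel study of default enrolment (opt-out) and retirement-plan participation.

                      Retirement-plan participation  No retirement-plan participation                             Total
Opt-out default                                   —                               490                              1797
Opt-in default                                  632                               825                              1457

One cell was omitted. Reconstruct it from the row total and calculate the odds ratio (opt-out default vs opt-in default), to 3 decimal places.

3.482

The missing cell is in the exposed row: 1797 − 490 = 1307.
So a = 1307, b = 490, c = 632, d = 825.
OR = (a·d)/(b·c) = (1307 × 825) / (490 × 632) = 1078275 / 309680 = 3.48190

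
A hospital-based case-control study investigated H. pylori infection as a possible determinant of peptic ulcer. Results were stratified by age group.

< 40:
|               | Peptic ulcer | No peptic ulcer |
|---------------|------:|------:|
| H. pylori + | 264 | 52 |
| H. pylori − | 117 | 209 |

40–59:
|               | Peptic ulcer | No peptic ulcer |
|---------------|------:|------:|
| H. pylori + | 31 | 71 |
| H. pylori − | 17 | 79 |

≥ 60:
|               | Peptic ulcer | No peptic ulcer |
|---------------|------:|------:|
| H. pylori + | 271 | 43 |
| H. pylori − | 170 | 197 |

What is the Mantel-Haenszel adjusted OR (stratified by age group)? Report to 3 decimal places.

6.717

OR_MH = Σ(aᵢdᵢ/nᵢ) / Σ(bᵢcᵢ/nᵢ), where nᵢ is the stratum total.
Stratum 1 (< 40): n = 642; a·d/n = 264·209/642 = 85.9439; b·c/n = 52·117/642 = 9.4766
Stratum 2 (40–59): n = 198; a·d/n = 31·79/198 = 12.3687; b·c/n = 71·17/198 = 6.0960
Stratum 3 (≥ 60): n = 681; a·d/n = 271·197/681 = 78.3950; b·c/n = 43·170/681 = 10.7342
OR_MH = (85.9439 + 12.3687 + 78.3950) / (9.4766 + 6.0960 + 10.7342) = 176.7076 / 26.3068 = 6.71718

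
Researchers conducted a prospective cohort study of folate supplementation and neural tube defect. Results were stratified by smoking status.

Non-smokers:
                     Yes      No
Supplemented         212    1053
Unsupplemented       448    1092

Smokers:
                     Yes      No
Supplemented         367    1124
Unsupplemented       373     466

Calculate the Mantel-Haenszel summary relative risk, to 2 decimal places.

0.56

RR_MH = Σ(aᵢ·n₀ᵢ/nᵢ) / Σ(cᵢ·n₁ᵢ/nᵢ), with n₁ᵢ = aᵢ+bᵢ (exposed), n₀ᵢ = cᵢ+dᵢ (unexposed), nᵢ = n₁ᵢ+n₀ᵢ.
Stratum 1 (Non-smokers): n₁ = 1265, n₀ = 1540, n = 2805; a·n₀/n = 212·1540/2805 = 116.3922; c·n₁/n = 448·1265/2805 = 202.0392
Stratum 2 (Smokers): n₁ = 1491, n₀ = 839, n = 2330; a·n₀/n = 367·839/2330 = 132.1515; c·n₁/n = 373·1491/2330 = 238.6880
RR_MH = (116.3922 + 132.1515) / (202.0392 + 238.6880) = 248.5437 / 440.7272 = 0.56394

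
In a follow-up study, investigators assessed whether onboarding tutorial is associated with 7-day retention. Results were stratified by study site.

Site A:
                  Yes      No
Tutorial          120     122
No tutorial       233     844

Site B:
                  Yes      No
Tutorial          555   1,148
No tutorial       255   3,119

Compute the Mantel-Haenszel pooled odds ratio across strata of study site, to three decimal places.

OR_MH = Σ(aᵢdᵢ/nᵢ) / Σ(bᵢcᵢ/nᵢ), where nᵢ is the stratum total.
Stratum 1 (Site A): n = 1319; a·d/n = 120·844/1319 = 76.7854; b·c/n = 122·233/1319 = 21.5512
Stratum 2 (Site B): n = 5077; a·d/n = 555·3119/5077 = 340.9582; b·c/n = 1148·255/5077 = 57.6600
OR_MH = (76.7854 + 340.9582) / (21.5512 + 57.6600) = 417.7437 / 79.2112 = 5.27380

5.274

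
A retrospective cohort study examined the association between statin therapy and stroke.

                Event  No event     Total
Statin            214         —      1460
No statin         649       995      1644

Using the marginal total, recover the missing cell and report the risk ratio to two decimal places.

0.37

The missing cell is in the exposed row: 1460 − 214 = 1246.
So a = 214, b = 1246, c = 649, d = 995.
RR = [a/(a+b)] / [c/(c+d)] = (214/1460) / (649/1644) = 0.14658/0.39477 = 0.37129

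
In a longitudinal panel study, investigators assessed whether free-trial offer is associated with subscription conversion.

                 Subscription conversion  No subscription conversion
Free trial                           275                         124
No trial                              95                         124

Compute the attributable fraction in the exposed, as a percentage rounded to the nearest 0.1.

Cells: a = 275, b = 124, c = 95, d = 124.
Risk in exposed = 275/399 = 0.68922; risk in unexposed = 95/219 = 0.43379.
RR = 0.68922/0.43379 = 1.58884
AR% = (RR − 1)/RR × 100 = (1.58884 − 1)/1.58884 × 100 = 37.0610%

37.1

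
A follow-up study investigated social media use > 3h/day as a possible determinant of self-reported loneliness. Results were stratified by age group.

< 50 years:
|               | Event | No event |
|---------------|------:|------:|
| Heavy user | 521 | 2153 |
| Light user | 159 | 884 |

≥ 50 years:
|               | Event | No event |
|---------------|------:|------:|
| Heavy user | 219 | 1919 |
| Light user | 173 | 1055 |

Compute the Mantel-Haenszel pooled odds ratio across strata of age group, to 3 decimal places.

OR_MH = Σ(aᵢdᵢ/nᵢ) / Σ(bᵢcᵢ/nᵢ), where nᵢ is the stratum total.
Stratum 1 (< 50 years): n = 3717; a·d/n = 521·884/3717 = 123.9075; b·c/n = 2153·159/3717 = 92.0977
Stratum 2 (≥ 50 years): n = 3366; a·d/n = 219·1055/3366 = 68.6408; b·c/n = 1919·173/3366 = 98.6295
OR_MH = (123.9075 + 68.6408) / (92.0977 + 98.6295) = 192.5483 / 190.7272 = 1.00955

1.010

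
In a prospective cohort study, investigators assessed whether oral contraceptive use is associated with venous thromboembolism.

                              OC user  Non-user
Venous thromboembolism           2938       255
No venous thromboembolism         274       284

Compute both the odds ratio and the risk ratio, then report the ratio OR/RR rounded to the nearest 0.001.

6.177

Reading the table with exposure as columns: a = 2938 (OC user, case), b = 274 (OC user, non-case), c = 255 (Non-user, case), d = 284.
OR = (2938·284)/(274·255) = 834392/69870 = 11.94206
Risk in exposed = 2938/3212 = 0.91469; risk in unexposed = 255/539 = 0.47310; RR = 1.93341
OR/RR = 11.94206 / 1.93341 = 6.17667
The outcome is not rare, so the OR lies further from 1 than the RR.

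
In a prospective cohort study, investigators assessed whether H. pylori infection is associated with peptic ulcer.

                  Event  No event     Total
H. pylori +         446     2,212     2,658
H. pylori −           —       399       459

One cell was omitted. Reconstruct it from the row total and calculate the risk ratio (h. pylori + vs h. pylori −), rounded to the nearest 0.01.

The missing cell is in the unexposed row: 459 − 399 = 60.
So a = 446, b = 2212, c = 60, d = 399.
RR = [a/(a+b)] / [c/(c+d)] = (446/2658) / (60/459) = 0.16780/0.13072 = 1.28363

1.28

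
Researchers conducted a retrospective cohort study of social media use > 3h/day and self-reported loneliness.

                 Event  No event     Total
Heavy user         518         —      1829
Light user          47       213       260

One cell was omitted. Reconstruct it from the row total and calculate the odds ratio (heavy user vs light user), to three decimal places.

The missing cell is in the exposed row: 1829 − 518 = 1311.
So a = 518, b = 1311, c = 47, d = 213.
OR = (a·d)/(b·c) = (518 × 213) / (1311 × 47) = 110334 / 61617 = 1.79064

1.791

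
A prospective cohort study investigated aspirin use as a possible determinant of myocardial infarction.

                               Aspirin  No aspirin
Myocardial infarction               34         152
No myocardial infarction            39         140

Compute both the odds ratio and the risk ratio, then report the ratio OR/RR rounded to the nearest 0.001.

Reading the table with exposure as columns: a = 34 (Aspirin, case), b = 39 (Aspirin, non-case), c = 152 (No aspirin, case), d = 140.
OR = (34·140)/(39·152) = 4760/5928 = 0.80297
Risk in exposed = 34/73 = 0.46575; risk in unexposed = 152/292 = 0.52055; RR = 0.89474
OR/RR = 0.80297 / 0.89474 = 0.89744
The outcome is not rare, so the OR lies further from 1 than the RR.

0.897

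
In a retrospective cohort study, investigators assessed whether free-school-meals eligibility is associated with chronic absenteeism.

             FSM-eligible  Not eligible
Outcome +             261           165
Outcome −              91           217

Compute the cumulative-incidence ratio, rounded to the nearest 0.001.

Reading the table with exposure as columns: a = 261 (FSM-eligible, case), b = 91 (FSM-eligible, non-case), c = 165 (Not eligible, case), d = 217.
Risk in exposed = 261/352 = 0.74148; risk in unexposed = 165/382 = 0.43194.
RR = 0.74148 / 0.43194 = 1.71663
The risk among the exposed is 1.72 times that among the unexposed.

1.717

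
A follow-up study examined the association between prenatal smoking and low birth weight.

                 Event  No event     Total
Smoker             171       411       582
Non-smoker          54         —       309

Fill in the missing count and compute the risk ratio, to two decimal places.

1.68

The missing cell is in the unexposed row: 309 − 54 = 255.
So a = 171, b = 411, c = 54, d = 255.
RR = [a/(a+b)] / [c/(c+d)] = (171/582) / (54/309) = 0.29381/0.17476 = 1.68127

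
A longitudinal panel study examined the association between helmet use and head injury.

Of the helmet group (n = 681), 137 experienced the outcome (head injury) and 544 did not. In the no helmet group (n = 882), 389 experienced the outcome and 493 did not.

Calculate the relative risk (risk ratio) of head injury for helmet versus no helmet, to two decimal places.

0.46

From the description: a = 137, b = 544, c = 389, d = 493.
Risk in exposed = 137/681 = 0.20117; risk in unexposed = 389/882 = 0.44104.
RR = 0.20117 / 0.44104 = 0.45613
The risk is 54% lower among the exposed than among the unexposed.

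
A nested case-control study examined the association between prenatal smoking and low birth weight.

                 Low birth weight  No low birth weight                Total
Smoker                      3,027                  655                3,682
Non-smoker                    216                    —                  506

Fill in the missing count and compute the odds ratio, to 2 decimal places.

The missing cell is in the unexposed row: 506 − 216 = 290.
So a = 3027, b = 655, c = 216, d = 290.
OR = (a·d)/(b·c) = (3027 × 290) / (655 × 216) = 877830 / 141480 = 6.20462

6.20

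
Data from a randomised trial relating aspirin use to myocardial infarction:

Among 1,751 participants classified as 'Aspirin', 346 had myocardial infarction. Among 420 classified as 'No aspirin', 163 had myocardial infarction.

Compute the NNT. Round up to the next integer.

Risk in treated group = 346/1751 = 0.19760; risk in control = 163/420 = 0.38810.
Absolute risk reduction = 0.38810 − 0.19760 = 0.19049
NNT = 1 / ARR = 1 / 0.19049 = 5.250 → round up → 6

6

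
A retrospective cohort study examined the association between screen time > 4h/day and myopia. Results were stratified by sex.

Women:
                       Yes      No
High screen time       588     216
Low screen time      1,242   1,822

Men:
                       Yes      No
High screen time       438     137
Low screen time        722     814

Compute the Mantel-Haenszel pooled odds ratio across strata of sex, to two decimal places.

OR_MH = Σ(aᵢdᵢ/nᵢ) / Σ(bᵢcᵢ/nᵢ), where nᵢ is the stratum total.
Stratum 1 (Women): n = 3868; a·d/n = 588·1822/3868 = 276.9741; b·c/n = 216·1242/3868 = 69.3568
Stratum 2 (Men): n = 2111; a·d/n = 438·814/2111 = 168.8925; b·c/n = 137·722/2111 = 46.8565
OR_MH = (276.9741 + 168.8925) / (69.3568 + 46.8565) = 445.8666 / 116.2132 = 3.83662

3.84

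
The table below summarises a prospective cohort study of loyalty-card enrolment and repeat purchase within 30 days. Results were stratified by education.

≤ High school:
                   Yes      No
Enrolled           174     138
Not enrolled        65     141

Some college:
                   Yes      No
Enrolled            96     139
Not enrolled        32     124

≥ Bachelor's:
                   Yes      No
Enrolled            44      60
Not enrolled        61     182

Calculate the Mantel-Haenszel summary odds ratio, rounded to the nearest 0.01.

OR_MH = Σ(aᵢdᵢ/nᵢ) / Σ(bᵢcᵢ/nᵢ), where nᵢ is the stratum total.
Stratum 1 (≤ High school): n = 518; a·d/n = 174·141/518 = 47.3629; b·c/n = 138·65/518 = 17.3166
Stratum 2 (Some college): n = 391; a·d/n = 96·124/391 = 30.4450; b·c/n = 139·32/391 = 11.3760
Stratum 3 (≥ Bachelor's): n = 347; a·d/n = 44·182/347 = 23.0778; b·c/n = 60·61/347 = 10.5476
OR_MH = (47.3629 + 30.4450 + 23.0778) / (17.3166 + 11.3760 + 10.5476) = 100.8858 / 39.2401 = 2.57099

2.57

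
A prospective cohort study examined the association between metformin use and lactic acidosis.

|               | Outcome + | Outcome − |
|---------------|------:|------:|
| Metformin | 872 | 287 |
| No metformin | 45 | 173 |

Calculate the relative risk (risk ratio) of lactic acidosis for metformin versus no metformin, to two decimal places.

3.64

Cells: a = 872, b = 287, c = 45, d = 173.
Risk in exposed = 872/1159 = 0.75237; risk in unexposed = 45/218 = 0.20642.
RR = 0.75237 / 0.20642 = 3.64483
The risk among the exposed is 3.64 times that among the unexposed.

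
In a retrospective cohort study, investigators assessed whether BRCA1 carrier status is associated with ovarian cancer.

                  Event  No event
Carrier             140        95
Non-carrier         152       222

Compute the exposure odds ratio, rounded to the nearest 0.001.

2.152

Cells: a = 140, b = 95, c = 152, d = 222.
OR = (a·d)/(b·c) = (140 × 222) / (95 × 152) = 31080 / 14440 = 2.15235
The odds of ovarian cancer are about 2.15 times as high in the carrier group.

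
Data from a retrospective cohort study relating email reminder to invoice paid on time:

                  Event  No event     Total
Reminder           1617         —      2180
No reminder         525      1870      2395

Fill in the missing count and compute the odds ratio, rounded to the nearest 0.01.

The missing cell is in the exposed row: 2180 − 1617 = 563.
So a = 1617, b = 563, c = 525, d = 1870.
OR = (a·d)/(b·c) = (1617 × 1870) / (563 × 525) = 3023790 / 295575 = 10.23020

10.23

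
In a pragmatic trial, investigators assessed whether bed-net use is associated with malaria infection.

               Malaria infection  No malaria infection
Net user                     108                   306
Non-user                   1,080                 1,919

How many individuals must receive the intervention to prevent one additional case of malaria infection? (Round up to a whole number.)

11

Risk in treated group = 108/414 = 0.26087; risk in control = 1080/2999 = 0.36012.
Absolute risk reduction = 0.36012 − 0.26087 = 0.09925
NNT = 1 / ARR = 1 / 0.09925 = 10.076 → round up → 11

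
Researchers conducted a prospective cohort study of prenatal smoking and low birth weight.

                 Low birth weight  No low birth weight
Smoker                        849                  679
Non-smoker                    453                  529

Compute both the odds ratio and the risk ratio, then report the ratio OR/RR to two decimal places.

1.21

Cells: a = 849, b = 679, c = 453, d = 529.
OR = (849·529)/(679·453) = 449121/307587 = 1.46014
Risk in exposed = 849/1528 = 0.55563; risk in unexposed = 453/982 = 0.46130; RR = 1.20447
OR/RR = 1.46014 / 1.20447 = 1.21227
The outcome is not rare, so the OR lies further from 1 than the RR.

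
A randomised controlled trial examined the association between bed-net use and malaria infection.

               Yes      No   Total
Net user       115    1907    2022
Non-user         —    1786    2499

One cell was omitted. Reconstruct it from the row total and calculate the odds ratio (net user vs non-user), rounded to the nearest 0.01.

0.15

The missing cell is in the unexposed row: 2499 − 1786 = 713.
So a = 115, b = 1907, c = 713, d = 1786.
OR = (a·d)/(b·c) = (115 × 1786) / (1907 × 713) = 205390 / 1359691 = 0.15106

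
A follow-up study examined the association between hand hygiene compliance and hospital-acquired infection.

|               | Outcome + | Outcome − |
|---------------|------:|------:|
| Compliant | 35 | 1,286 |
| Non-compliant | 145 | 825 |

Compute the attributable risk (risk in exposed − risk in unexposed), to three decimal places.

Cells: a = 35, b = 1286, c = 145, d = 825.
Risk in exposed = 35/1321 = 0.026495; risk in unexposed = 145/970 = 0.149485.
Risk difference = 0.026495 − 0.149485 = -0.122989

-0.123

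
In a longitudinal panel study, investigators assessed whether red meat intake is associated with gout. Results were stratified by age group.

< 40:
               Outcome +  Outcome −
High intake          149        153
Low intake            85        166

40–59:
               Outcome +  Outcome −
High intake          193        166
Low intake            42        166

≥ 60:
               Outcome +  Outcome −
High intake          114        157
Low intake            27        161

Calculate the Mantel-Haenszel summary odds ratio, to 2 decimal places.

OR_MH = Σ(aᵢdᵢ/nᵢ) / Σ(bᵢcᵢ/nᵢ), where nᵢ is the stratum total.
Stratum 1 (< 40): n = 553; a·d/n = 149·166/553 = 44.7269; b·c/n = 153·85/553 = 23.5172
Stratum 2 (40–59): n = 567; a·d/n = 193·166/567 = 56.5044; b·c/n = 166·42/567 = 12.2963
Stratum 3 (≥ 60): n = 459; a·d/n = 114·161/459 = 39.9869; b·c/n = 157·27/459 = 9.2353
OR_MH = (44.7269 + 56.5044 + 39.9869) / (23.5172 + 12.2963 + 9.2353) = 141.2183 / 45.0488 = 3.13479

3.13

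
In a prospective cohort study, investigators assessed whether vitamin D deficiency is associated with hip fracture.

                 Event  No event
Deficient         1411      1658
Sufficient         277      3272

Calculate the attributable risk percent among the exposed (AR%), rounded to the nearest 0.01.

Cells: a = 1411, b = 1658, c = 277, d = 3272.
Risk in exposed = 1411/3069 = 0.45976; risk in unexposed = 277/3549 = 0.07805.
RR = 0.45976/0.07805 = 5.89056
AR% = (RR − 1)/RR × 100 = (5.89056 − 1)/5.89056 × 100 = 83.0237%

83.02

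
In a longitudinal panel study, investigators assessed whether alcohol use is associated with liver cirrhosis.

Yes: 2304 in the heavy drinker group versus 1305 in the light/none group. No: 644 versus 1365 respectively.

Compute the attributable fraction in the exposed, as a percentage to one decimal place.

From the description: a = 2304, b = 644, c = 1305, d = 1365.
Risk in exposed = 2304/2948 = 0.78155; risk in unexposed = 1305/2670 = 0.48876.
RR = 0.78155/0.48876 = 1.59903
AR% = (RR − 1)/RR × 100 = (1.59903 − 1)/1.59903 × 100 = 37.4620%

37.5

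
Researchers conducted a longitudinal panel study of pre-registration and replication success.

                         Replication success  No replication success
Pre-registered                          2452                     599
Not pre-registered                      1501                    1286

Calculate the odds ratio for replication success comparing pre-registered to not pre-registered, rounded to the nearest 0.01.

3.51

Cells: a = 2452, b = 599, c = 1501, d = 1286.
OR = (a·d)/(b·c) = (2452 × 1286) / (599 × 1501) = 3153272 / 899099 = 3.50715
The odds of replication success are about 3.51 times as high in the pre-registered group.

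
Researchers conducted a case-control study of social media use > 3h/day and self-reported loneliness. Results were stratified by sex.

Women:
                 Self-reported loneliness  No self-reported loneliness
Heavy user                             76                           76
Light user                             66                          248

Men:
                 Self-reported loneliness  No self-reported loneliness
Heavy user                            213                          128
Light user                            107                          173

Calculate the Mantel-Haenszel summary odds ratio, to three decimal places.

OR_MH = Σ(aᵢdᵢ/nᵢ) / Σ(bᵢcᵢ/nᵢ), where nᵢ is the stratum total.
Stratum 1 (Women): n = 466; a·d/n = 76·248/466 = 40.4464; b·c/n = 76·66/466 = 10.7639
Stratum 2 (Men): n = 621; a·d/n = 213·173/621 = 59.3382; b·c/n = 128·107/621 = 22.0548
OR_MH = (40.4464 + 59.3382) / (10.7639 + 22.0548) = 99.7845 / 32.8187 = 3.04048

3.040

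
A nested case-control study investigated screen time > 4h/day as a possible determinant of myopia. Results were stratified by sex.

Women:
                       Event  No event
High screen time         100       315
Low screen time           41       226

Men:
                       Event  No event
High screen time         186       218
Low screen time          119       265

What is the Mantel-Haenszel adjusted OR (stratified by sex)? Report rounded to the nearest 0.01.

1.85

OR_MH = Σ(aᵢdᵢ/nᵢ) / Σ(bᵢcᵢ/nᵢ), where nᵢ is the stratum total.
Stratum 1 (Women): n = 682; a·d/n = 100·226/682 = 33.1378; b·c/n = 315·41/682 = 18.9370
Stratum 2 (Men): n = 788; a·d/n = 186·265/788 = 62.5508; b·c/n = 218·119/788 = 32.9213
OR_MH = (33.1378 + 62.5508) / (18.9370 + 32.9213) = 95.6886 / 51.8583 = 1.84519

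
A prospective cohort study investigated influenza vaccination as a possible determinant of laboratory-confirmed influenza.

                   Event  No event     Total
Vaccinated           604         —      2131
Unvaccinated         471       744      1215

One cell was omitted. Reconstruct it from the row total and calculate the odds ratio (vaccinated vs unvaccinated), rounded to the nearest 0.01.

The missing cell is in the exposed row: 2131 − 604 = 1527.
So a = 604, b = 1527, c = 471, d = 744.
OR = (a·d)/(b·c) = (604 × 744) / (1527 × 471) = 449376 / 719217 = 0.62481

0.62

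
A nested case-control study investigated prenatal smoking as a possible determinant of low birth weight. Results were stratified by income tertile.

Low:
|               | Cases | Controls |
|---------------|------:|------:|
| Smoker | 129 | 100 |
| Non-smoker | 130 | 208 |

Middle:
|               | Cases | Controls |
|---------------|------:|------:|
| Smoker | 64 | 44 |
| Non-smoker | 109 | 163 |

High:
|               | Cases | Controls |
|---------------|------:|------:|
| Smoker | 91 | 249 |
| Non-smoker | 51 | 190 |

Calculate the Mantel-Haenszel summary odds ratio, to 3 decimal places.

OR_MH = Σ(aᵢdᵢ/nᵢ) / Σ(bᵢcᵢ/nᵢ), where nᵢ is the stratum total.
Stratum 1 (Low): n = 567; a·d/n = 129·208/567 = 47.3228; b·c/n = 100·130/567 = 22.9277
Stratum 2 (Middle): n = 380; a·d/n = 64·163/380 = 27.4526; b·c/n = 44·109/380 = 12.6211
Stratum 3 (High): n = 581; a·d/n = 91·190/581 = 29.7590; b·c/n = 249·51/581 = 21.8571
OR_MH = (47.3228 + 27.4526 + 29.7590) / (22.9277 + 12.6211 + 21.8571) = 104.5344 / 57.4059 = 1.82097

1.821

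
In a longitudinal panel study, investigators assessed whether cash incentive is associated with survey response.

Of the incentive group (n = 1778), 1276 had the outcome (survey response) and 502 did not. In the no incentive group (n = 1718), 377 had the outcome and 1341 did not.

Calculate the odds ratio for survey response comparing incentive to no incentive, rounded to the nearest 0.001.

9.041

From the description: a = 1276, b = 502, c = 377, d = 1341.
OR = (a·d)/(b·c) = (1276 × 1341) / (502 × 377) = 1711116 / 189254 = 9.04137
The odds of survey response are about 9.04 times as high in the incentive group.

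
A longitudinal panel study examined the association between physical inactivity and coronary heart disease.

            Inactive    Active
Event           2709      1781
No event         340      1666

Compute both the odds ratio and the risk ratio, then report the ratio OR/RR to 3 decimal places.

Reading the table with exposure as columns: a = 2709 (Inactive, case), b = 340 (Inactive, non-case), c = 1781 (Active, case), d = 1666.
OR = (2709·1666)/(340·1781) = 4513194/605540 = 7.45317
Risk in exposed = 2709/3049 = 0.88849; risk in unexposed = 1781/3447 = 0.51668; RR = 1.71961
OR/RR = 7.45317 / 1.71961 = 4.33423
The outcome is not rare, so the OR lies further from 1 than the RR.

4.334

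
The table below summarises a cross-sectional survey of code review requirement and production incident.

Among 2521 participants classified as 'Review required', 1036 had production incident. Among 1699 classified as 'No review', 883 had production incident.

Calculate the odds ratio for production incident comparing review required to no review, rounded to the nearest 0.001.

0.645

From the description: a = 1036, b = 1485, c = 883, d = 816.
OR = (a·d)/(b·c) = (1036 × 816) / (1485 × 883) = 845376 / 1311255 = 0.64471
Exposure is associated with lower odds of production incident (OR = 0.64 < 1).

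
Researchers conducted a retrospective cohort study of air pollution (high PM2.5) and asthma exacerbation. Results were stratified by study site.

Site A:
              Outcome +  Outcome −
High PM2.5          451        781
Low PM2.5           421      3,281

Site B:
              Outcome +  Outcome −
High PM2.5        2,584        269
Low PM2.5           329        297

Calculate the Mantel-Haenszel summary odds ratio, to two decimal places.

5.65

OR_MH = Σ(aᵢdᵢ/nᵢ) / Σ(bᵢcᵢ/nᵢ), where nᵢ is the stratum total.
Stratum 1 (Site A): n = 4934; a·d/n = 451·3281/4934 = 299.9049; b·c/n = 781·421/4934 = 66.6398
Stratum 2 (Site B): n = 3479; a·d/n = 2584·297/3479 = 220.5944; b·c/n = 269·329/3479 = 25.4386
OR_MH = (299.9049 + 220.5944) / (66.6398 + 25.4386) = 520.4994 / 92.0785 = 5.65278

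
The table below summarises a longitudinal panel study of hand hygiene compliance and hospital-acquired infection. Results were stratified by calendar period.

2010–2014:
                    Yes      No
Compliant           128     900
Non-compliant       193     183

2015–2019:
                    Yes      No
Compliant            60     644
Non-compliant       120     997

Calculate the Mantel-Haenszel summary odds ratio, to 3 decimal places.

0.298

OR_MH = Σ(aᵢdᵢ/nᵢ) / Σ(bᵢcᵢ/nᵢ), where nᵢ is the stratum total.
Stratum 1 (2010–2014): n = 1404; a·d/n = 128·183/1404 = 16.6838; b·c/n = 900·193/1404 = 123.7179
Stratum 2 (2015–2019): n = 1821; a·d/n = 60·997/1821 = 32.8501; b·c/n = 644·120/1821 = 42.4382
OR_MH = (16.6838 + 32.8501) / (123.7179 + 42.4382) = 49.5338 / 166.1562 = 0.29812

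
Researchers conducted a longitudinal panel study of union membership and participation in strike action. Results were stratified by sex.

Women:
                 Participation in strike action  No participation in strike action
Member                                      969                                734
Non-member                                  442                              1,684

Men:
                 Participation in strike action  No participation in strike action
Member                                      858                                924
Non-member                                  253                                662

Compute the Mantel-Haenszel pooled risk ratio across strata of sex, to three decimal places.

RR_MH = Σ(aᵢ·n₀ᵢ/nᵢ) / Σ(cᵢ·n₁ᵢ/nᵢ), with n₁ᵢ = aᵢ+bᵢ (exposed), n₀ᵢ = cᵢ+dᵢ (unexposed), nᵢ = n₁ᵢ+n₀ᵢ.
Stratum 1 (Women): n₁ = 1703, n₀ = 2126, n = 3829; a·n₀/n = 969·2126/3829 = 538.0240; c·n₁/n = 442·1703/3829 = 196.5855
Stratum 2 (Men): n₁ = 1782, n₀ = 915, n = 2697; a·n₀/n = 858·915/2697 = 291.0901; c·n₁/n = 253·1782/2697 = 167.1657
RR_MH = (538.0240 + 291.0901) / (196.5855 + 167.1657) = 829.1141 / 363.7513 = 2.27934

2.279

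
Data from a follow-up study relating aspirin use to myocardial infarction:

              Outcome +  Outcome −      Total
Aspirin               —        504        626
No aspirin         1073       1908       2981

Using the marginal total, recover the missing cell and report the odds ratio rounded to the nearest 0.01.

0.43

The missing cell is in the exposed row: 626 − 504 = 122.
So a = 122, b = 504, c = 1073, d = 1908.
OR = (a·d)/(b·c) = (122 × 1908) / (504 × 1073) = 232776 / 540792 = 0.43044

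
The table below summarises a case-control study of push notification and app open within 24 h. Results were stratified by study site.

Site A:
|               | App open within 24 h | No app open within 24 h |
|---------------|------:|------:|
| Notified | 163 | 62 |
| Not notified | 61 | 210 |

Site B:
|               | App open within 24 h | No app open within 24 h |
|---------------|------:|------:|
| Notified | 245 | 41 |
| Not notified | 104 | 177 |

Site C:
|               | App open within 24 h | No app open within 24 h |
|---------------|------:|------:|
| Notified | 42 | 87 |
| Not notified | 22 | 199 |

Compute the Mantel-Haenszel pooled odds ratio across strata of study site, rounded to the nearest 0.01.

8.22

OR_MH = Σ(aᵢdᵢ/nᵢ) / Σ(bᵢcᵢ/nᵢ), where nᵢ is the stratum total.
Stratum 1 (Site A): n = 496; a·d/n = 163·210/496 = 69.0121; b·c/n = 62·61/496 = 7.6250
Stratum 2 (Site B): n = 567; a·d/n = 245·177/567 = 76.4815; b·c/n = 41·104/567 = 7.5203
Stratum 3 (Site C): n = 350; a·d/n = 42·199/350 = 23.8800; b·c/n = 87·22/350 = 5.4686
OR_MH = (69.0121 + 76.4815 + 23.8800) / (7.6250 + 7.5203 + 5.4686) = 169.3736 / 20.6139 = 8.21649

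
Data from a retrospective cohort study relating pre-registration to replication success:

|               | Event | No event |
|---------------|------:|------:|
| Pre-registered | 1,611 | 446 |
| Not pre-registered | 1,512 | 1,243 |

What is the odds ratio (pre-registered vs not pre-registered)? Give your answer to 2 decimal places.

2.97

Cells: a = 1611, b = 446, c = 1512, d = 1243.
OR = (a·d)/(b·c) = (1611 × 1243) / (446 × 1512) = 2002473 / 674352 = 2.96948
The odds of replication success are about 2.97 times as high in the pre-registered group.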